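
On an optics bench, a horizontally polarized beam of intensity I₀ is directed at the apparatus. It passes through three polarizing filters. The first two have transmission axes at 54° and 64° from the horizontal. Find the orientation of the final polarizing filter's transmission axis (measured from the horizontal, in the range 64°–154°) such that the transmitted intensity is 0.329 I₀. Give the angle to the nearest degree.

θ ≈ 72°

I₁ = I₀ cos²(54° − 0°) = I₀ cos²(54°) = 0.3455 I₀.
I₂ = I₁ cos²(64° − 54°) = 0.3455 I₀ · cos²(10°) = 0.3351 I₀.
Need I₃/I₀ = 0.329, so cos²(θ − 64°) = 0.329 / 0.3351 = 0.9819.
θ − 64° = arccos(√0.9819) = 7.7°, giving θ ≈ 64 + 7.7 = 71.7°.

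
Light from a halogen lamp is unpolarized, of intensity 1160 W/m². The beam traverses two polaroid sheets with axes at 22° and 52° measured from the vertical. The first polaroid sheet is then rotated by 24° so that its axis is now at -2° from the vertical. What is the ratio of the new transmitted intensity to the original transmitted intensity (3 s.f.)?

Before rotation:
Unpolarized light through the first polarizer → I₁ = ½ I₀, now polarized at 22°.
I₂ = I₁ cos²(52° − 22°) = 0.5 I₀ · cos²(30°) = 0.375 I₀.
After rotation:
Unpolarized light through the first polarizer → I₁ = ½ I₀, now polarized at -2°.
I₂ = I₁ cos²(52° + 2°) = 0.5 I₀ · cos²(54°) = 0.1727 I₀.
Ratio = 0.1727 / 0.375 = 0.4607.

I_new/I_old ≈ 0.461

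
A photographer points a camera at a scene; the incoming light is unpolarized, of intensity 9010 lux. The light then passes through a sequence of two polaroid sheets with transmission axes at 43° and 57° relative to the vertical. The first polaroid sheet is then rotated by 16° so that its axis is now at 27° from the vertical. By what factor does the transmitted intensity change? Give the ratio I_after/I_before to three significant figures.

Before rotation:
Unpolarized light through the first polarizer → I₁ = ½ I₀, now polarized at 43°.
I₂ = I₁ cos²(57° − 43°) = 0.5 I₀ · cos²(14°) = 0.4707 I₀.
After rotation:
Unpolarized light through the first polarizer → I₁ = ½ I₀, now polarized at 27°.
I₂ = I₁ cos²(57° − 27°) = 0.5 I₀ · cos²(30°) = 0.375 I₀.
Ratio = 0.375 / 0.4707 = 0.7966.

I_new/I_old ≈ 0.797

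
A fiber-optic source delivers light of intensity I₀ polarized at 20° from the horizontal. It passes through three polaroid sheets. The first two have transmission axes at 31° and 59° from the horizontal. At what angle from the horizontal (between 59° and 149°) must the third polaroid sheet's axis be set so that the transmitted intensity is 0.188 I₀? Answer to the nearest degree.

θ ≈ 119°

I₁ = I₀ cos²(31° − 20°) = I₀ cos²(11°) = 0.9636 I₀.
I₂ = I₁ cos²(59° − 31°) = 0.9636 I₀ · cos²(28°) = 0.7512 I₀.
Need I₃/I₀ = 0.188, so cos²(θ − 59°) = 0.188 / 0.7512 = 0.2503.
θ − 59° = arccos(√0.2503) = 60.0°, giving θ ≈ 59 + 60.0 = 119.0°.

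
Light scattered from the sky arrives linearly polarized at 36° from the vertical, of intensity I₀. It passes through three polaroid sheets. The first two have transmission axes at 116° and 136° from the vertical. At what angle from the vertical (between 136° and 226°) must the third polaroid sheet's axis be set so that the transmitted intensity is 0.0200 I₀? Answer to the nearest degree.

θ ≈ 166°

By Malus's law, I₁ = I₀ cos²(116° − 36°) = I₀ cos²(80°) = 0.03015 I₀.
I₂ = I₁ cos²(136° − 116°) = 0.03015 I₀ · cos²(20°) = 0.02663 I₀.
Need I₃/I₀ = 0.02, so cos²(θ − 136°) = 0.02 / 0.02663 = 0.7511.
θ − 136° = arccos(√0.7511) = 29.9°, giving θ ≈ 136 + 29.9 = 165.9°.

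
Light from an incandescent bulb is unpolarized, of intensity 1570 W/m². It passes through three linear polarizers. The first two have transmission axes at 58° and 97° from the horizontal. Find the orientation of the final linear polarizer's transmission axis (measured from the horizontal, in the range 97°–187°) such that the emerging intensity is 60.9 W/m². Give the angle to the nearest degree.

Unpolarized light through the first polarizer → I₁ = ½ I₀, now polarized at 58°.
I₂ = I₁ cos²(97° − 58°) = 0.5 I₀ · cos²(39°) = 0.302 I₀.
Target fraction: 60.9 / 1570 W/m² = 0.03879 of I₀.
Need I₃/I₀ = 0.03879, so cos²(θ − 97°) = 0.03879 / 0.302 = 0.1285.
θ − 97° = arccos(√0.1285) = 69.0°, giving θ ≈ 97 + 69.0 = 166.0°.

θ ≈ 166°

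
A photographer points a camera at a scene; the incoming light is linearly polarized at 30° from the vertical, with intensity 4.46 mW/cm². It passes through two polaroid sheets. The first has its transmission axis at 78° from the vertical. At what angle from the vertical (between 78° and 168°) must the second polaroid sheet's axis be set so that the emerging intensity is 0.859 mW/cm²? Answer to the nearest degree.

θ ≈ 127°

I₁ = I₀ cos²(78° − 30°) = I₀ cos²(48°) = 0.4477 I₀.
Target fraction: 0.859 / 4.46 mW/cm² = 0.1926 of I₀.
Need I₂/I₀ = 0.1926, so cos²(θ − 78°) = 0.1926 / 0.4477 = 0.4302.
θ − 78° = arccos(√0.4302) = 49.0°, giving θ ≈ 78 + 49.0 = 127.0°.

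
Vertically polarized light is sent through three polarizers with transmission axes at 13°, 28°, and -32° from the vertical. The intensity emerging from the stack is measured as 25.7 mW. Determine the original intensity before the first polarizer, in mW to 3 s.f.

I₀ ≈ 116 mW

By Malus's law, I₁ = I₀ cos²(13° − 0°) = I₀ cos²(13°) = 0.9494 I₀.
I₂ = I₁ cos²(28° − 13°) = 0.9494 I₀ · cos²(15°) = 0.8858 I₀.
I₃ = I₂ cos²(-32° − 28°) = 0.8858 I₀ · cos²(60°) = 0.2214 I₀.
So 25.7 mW = 0.2214 I₀, giving I₀ = 25.7/0.2214 = 116.1 mW.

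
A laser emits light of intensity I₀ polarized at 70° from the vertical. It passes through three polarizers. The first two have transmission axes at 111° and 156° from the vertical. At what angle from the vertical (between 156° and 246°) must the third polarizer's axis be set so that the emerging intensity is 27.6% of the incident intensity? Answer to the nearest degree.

θ ≈ 166°

I₁ = I₀ cos²(111° − 70°) = I₀ cos²(41°) = 0.5696 I₀.
I₂ = I₁ cos²(156° − 111°) = 0.5696 I₀ · cos²(45°) = 0.2848 I₀.
Need I₃/I₀ = 0.276, so cos²(θ − 156°) = 0.276 / 0.2848 = 0.9691.
θ − 156° = arccos(√0.9691) = 10.1°, giving θ ≈ 156 + 10.1 = 166.1°.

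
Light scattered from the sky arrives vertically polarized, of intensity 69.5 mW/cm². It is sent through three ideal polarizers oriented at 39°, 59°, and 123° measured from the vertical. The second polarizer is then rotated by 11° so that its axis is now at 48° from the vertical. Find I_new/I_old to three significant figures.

I_new/I_old ≈ 0.385

Before rotation:
I₁ = I₀ cos²(39° − 0°) = I₀ cos²(39°) = 0.604 I₀.
I₂ = I₁ cos²(59° − 39°) = 0.604 I₀ · cos²(20°) = 0.5333 I₀.
I₃ = I₂ cos²(123° − 59°) = 0.5333 I₀ · cos²(64°) = 0.1025 I₀.
After rotation:
I₁ = I₀ cos²(39° − 0°) = I₀ cos²(39°) = 0.604 I₀.
I₂ = I₁ cos²(48° − 39°) = 0.604 I₀ · cos²(9°) = 0.5892 I₀.
I₃ = I₂ cos²(123° − 48°) = 0.5892 I₀ · cos²(75°) = 0.03947 I₀.
Ratio = 0.03947 / 0.1025 = 0.3851.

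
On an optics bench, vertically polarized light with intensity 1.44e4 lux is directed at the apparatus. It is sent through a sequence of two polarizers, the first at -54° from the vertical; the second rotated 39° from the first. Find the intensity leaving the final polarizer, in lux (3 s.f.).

I ≈ 3000 lux

I₁ = 1.44e4 lux · cos²(54°) = 4975 lux.
I₂ = I₁ · cos²(39°) = 4975 · 0.604 = 3005 lux.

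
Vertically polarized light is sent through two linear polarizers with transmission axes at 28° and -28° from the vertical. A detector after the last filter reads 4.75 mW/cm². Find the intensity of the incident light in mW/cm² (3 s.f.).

I₀ ≈ 19.5 mW/cm²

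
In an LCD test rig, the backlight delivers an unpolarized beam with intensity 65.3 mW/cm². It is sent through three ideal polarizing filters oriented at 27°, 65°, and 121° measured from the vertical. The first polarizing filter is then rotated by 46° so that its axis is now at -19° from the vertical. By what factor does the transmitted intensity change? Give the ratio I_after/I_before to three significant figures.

Before rotation:
Unpolarized light through the first polarizer → I₁ = ½ I₀, now polarized at 27°.
I₂ = I₁ cos²(65° − 27°) = 0.5 I₀ · cos²(38°) = 0.3105 I₀.
I₃ = I₂ cos²(121° − 65°) = 0.3105 I₀ · cos²(56°) = 0.09709 I₀.
After rotation:
Unpolarized light through the first polarizer → I₁ = ½ I₀, now polarized at -19°.
I₂ = I₁ cos²(65° + 19°) = 0.5 I₀ · cos²(84°) = 0.005463 I₀.
I₃ = I₂ cos²(121° − 65°) = 0.005463 I₀ · cos²(56°) = 0.001708 I₀.
Ratio = 0.001708 / 0.09709 = 0.0176.

I_new/I_old ≈ 0.0176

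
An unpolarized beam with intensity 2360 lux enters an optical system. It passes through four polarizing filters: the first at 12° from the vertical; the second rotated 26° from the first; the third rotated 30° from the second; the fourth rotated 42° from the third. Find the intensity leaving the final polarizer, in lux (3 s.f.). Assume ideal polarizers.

I ≈ 395 lux

Unpolarized light through the first polarizer → I₁ = 2360 lux/2 = 1180 lux, polarized at 12°.
I₂ = I₁ · cos²(26°) = 1180 · 0.8078 = 953.2 lux.
I₃ = I₂ · cos²(30°) = 953.2 · 0.75 = 714.9 lux.
I₄ = I₃ · cos²(42°) = 714.9 · 0.5523 = 394.8 lux.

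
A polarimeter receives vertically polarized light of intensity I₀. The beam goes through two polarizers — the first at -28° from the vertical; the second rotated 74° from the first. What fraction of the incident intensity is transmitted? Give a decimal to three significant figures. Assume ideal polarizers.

≈ 0.0592 I₀

I₁ = I₀ cos²(-28° − 0°) = I₀ cos²(28°) = 0.7796 I₀.
I₂ = I₁ cos²(74°) = 0.7796 · 0.07598 I₀ = 0.05923 I₀.
Transmitted fraction = 0.05923.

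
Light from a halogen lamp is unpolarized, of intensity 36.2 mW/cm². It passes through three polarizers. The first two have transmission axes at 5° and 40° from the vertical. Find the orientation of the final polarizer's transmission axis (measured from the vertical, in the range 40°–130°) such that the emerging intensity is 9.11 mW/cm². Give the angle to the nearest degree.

θ ≈ 70°

Unpolarized light through the first polarizer → I₁ = ½ I₀, now polarized at 5°.
I₂ = I₁ cos²(40° − 5°) = 0.5 I₀ · cos²(35°) = 0.3355 I₀.
Target fraction: 9.11 / 36.2 mW/cm² = 0.2517 of I₀.
Need I₃/I₀ = 0.2517, so cos²(θ − 40°) = 0.2517 / 0.3355 = 0.7501.
θ − 40° = arccos(√0.7501) = 30.0°, giving θ ≈ 40 + 30.0 = 70.0°.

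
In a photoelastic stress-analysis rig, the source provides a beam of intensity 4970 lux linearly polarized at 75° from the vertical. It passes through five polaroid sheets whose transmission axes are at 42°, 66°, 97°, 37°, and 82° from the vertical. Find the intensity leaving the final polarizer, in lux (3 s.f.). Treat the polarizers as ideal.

I₁ = 4970 lux · cos²(33°) = 3496 lux.
I₂ = I₁ · cos²(24°) = 3496 · 0.8346 = 2917 lux.
I₃ = I₂ · cos²(31°) = 2917 · 0.7347 = 2144 lux.
I₄ = I₃ · cos²(60°) = 2144 · 0.25 = 535.9 lux.
I₅ = I₄ · cos²(45°) = 535.9 · 0.5 = 267.9 lux.

I ≈ 268 lux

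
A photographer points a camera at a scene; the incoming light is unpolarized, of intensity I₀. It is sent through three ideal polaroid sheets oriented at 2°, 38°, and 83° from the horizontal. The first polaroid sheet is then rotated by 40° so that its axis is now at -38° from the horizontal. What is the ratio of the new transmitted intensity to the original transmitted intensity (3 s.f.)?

I_new/I_old ≈ 0.0894

Before rotation:
Unpolarized light through the first polarizer → I₁ = ½ I₀, now polarized at 2°.
I₂ = I₁ cos²(38° − 2°) = 0.5 I₀ · cos²(36°) = 0.3273 I₀.
I₃ = I₂ cos²(83° − 38°) = 0.3273 I₀ · cos²(45°) = 0.1636 I₀.
After rotation:
Unpolarized light through the first polarizer → I₁ = ½ I₀, now polarized at -38°.
I₂ = I₁ cos²(38° + 38°) = 0.5 I₀ · cos²(76°) = 0.02926 I₀.
I₃ = I₂ cos²(83° − 38°) = 0.02926 I₀ · cos²(45°) = 0.01463 I₀.
Ratio = 0.01463 / 0.1636 = 0.08942.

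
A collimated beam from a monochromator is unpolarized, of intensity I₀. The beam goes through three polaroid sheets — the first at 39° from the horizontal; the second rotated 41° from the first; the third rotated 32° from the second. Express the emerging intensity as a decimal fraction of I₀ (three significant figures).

≈ 0.205 I₀

Unpolarized light through the first polarizer → I₁ = ½ I₀, now polarized at 39°.
I₂ = I₁ cos²(41°) = 0.5 · 0.5696 I₀ = 0.2848 I₀.
I₃ = I₂ cos²(32°) = 0.2848 · 0.7192 I₀ = 0.2048 I₀.
Transmitted fraction = 0.2048.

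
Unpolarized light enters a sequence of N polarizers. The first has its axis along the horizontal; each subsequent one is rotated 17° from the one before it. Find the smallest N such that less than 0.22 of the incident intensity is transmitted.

First polarizer halves the unpolarized light: factor 1/2.
Each further stage multiplies by cos²(17°) = 0.9145.
After N polarizers: T = 0.5·0.9145^(N−1). Require T < 0.22 ⇒ N−1 > ln(0.22/0.5)/ln(0.9145) = 9.19, so N−1 ≥ 10 and N = 11.
Check: N=11 gives T = 0.2046 < 0.22; N=10 gives T = 0.2237.

N = 11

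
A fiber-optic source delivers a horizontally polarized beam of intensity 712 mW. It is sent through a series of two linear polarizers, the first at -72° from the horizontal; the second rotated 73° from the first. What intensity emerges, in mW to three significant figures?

I ≈ 5.81 mW

I₁ = 712 mW · cos²(72°) = 67.99 mW.
I₂ = I₁ · cos²(73°) = 67.99 · 0.08548 = 5.812 mW.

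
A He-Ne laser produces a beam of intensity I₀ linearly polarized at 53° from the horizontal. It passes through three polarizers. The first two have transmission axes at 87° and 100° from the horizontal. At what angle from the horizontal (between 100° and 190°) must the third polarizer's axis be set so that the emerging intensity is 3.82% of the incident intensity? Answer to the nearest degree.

By Malus's law, I₁ = I₀ cos²(87° − 53°) = I₀ cos²(34°) = 0.6873 I₀.
I₂ = I₁ cos²(100° − 87°) = 0.6873 I₀ · cos²(13°) = 0.6525 I₀.
Need I₃/I₀ = 0.0382, so cos²(θ − 100°) = 0.0382 / 0.6525 = 0.05854.
θ − 100° = arccos(√0.05854) = 76.0°, giving θ ≈ 100 + 76.0 = 176.0°.

θ ≈ 176°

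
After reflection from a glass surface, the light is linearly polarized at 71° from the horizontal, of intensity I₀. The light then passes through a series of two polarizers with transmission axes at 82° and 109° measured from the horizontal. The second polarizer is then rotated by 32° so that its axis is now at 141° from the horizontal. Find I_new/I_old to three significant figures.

Before rotation:
I₁ = I₀ cos²(82° − 71°) = I₀ cos²(11°) = 0.9636 I₀.
I₂ = I₁ cos²(109° − 82°) = 0.9636 I₀ · cos²(27°) = 0.765 I₀.
After rotation:
I₁ = I₀ cos²(82° − 71°) = I₀ cos²(11°) = 0.9636 I₀.
I₂ = I₁ cos²(141° − 82°) = 0.9636 I₀ · cos²(59°) = 0.2556 I₀.
Ratio = 0.2556 / 0.765 = 0.3341.

I_new/I_old ≈ 0.334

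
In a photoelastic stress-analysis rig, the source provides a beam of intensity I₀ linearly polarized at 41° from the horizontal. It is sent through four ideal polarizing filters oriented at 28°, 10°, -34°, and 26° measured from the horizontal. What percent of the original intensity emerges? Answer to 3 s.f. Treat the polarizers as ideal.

≈ 11.1%

I₁ = I₀ cos²(28° − 41°) = I₀ cos²(13°) = 0.9494 I₀.
I₂ = I₁ cos²(10° − 28°) = 0.9494 I₀ · cos²(18°) = 0.8587 I₀.
I₃ = I₂ cos²(-34° − 10°) = 0.8587 I₀ · cos²(44°) = 0.4444 I₀.
I₄ = I₃ cos²(26° + 34°) = 0.4444 I₀ · cos²(60°) = 0.1111 I₀.
That is 11.11% of the incident intensity.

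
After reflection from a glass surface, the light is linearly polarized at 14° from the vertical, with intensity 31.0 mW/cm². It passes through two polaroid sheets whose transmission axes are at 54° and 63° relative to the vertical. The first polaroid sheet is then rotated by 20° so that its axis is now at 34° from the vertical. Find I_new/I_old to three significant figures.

I_new/I_old ≈ 1.18

Before rotation:
I₁ = I₀ cos²(54° − 14°) = I₀ cos²(40°) = 0.5868 I₀.
I₂ = I₁ cos²(63° − 54°) = 0.5868 I₀ · cos²(9°) = 0.5725 I₀.
After rotation:
I₁ = I₀ cos²(34° − 14°) = I₀ cos²(20°) = 0.883 I₀.
I₂ = I₁ cos²(63° − 34°) = 0.883 I₀ · cos²(29°) = 0.6755 I₀.
Ratio = 0.6755 / 0.5725 = 1.18.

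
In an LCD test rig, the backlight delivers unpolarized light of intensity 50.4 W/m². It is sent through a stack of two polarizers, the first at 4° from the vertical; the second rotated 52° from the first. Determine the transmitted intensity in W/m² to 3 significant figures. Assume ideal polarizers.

I ≈ 9.55 W/m²

Unpolarized light through the first polarizer → I₁ = 50.4 W/m²/2 = 25.2 W/m², polarized at 4°.
I₂ = I₁ · cos²(52°) = 25.2 · 0.379 = 9.552 W/m².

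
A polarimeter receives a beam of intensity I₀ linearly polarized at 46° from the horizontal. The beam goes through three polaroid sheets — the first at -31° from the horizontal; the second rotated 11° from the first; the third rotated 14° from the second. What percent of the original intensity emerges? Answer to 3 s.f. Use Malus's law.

≈ 4.59%

By Malus's law, I₁ = I₀ cos²(-31° − 46°) = I₀ cos²(77°) = 0.0506 I₀.
I₂ = I₁ cos²(11°) = 0.0506 · 0.9636 I₀ = 0.04876 I₀.
I₃ = I₂ cos²(14°) = 0.04876 · 0.9415 I₀ = 0.04591 I₀.
That is 4.591% of the incident intensity.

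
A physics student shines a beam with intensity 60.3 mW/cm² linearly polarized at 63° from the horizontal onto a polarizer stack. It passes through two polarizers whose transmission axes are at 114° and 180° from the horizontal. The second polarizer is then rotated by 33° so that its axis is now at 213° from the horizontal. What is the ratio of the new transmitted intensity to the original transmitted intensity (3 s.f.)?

I_new/I_old ≈ 0.148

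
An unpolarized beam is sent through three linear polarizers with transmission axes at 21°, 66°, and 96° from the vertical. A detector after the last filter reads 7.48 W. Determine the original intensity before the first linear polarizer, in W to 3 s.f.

Unpolarized light through the first polarizer → I₁ = ½ I₀, now polarized at 21°.
I₂ = I₁ cos²(66° − 21°) = 0.5 I₀ · cos²(45°) = 0.25 I₀.
I₃ = I₂ cos²(96° − 66°) = 0.25 I₀ · cos²(30°) = 0.1875 I₀.
So 7.48 W = 0.1875 I₀, giving I₀ = 7.48/0.1875 = 39.89 W.

I₀ ≈ 39.9 W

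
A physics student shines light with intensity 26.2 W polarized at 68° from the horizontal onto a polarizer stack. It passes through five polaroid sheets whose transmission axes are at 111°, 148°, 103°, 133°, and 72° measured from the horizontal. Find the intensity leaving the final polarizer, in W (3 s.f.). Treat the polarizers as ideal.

I ≈ 0.788 W

By Malus's law, I₁ = 26.2 W · cos²(43°) = 14.01 W.
I₂ = I₁ · cos²(37°) = 14.01 · 0.6378 = 8.938 W.
I₃ = I₂ · cos²(45°) = 8.938 · 0.5 = 4.469 W.
I₄ = I₃ · cos²(30°) = 4.469 · 0.75 = 3.352 W.
I₅ = I₄ · cos²(61°) = 3.352 · 0.235 = 0.7878 W.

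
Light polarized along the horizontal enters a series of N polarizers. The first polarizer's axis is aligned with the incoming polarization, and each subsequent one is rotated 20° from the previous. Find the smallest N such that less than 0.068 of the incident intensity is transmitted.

First polarizer is aligned with the polarization: full transmission.
Each further stage multiplies by cos²(20°) = 0.883.
After N polarizers: T = 0.883^(N−1). Require T < 0.068 ⇒ N−1 > ln(0.068)/ln(0.883) = 21.61, so N−1 ≥ 22 and N = 23.
Check: N=23 gives T = 0.06477 < 0.068; N=22 gives T = 0.07335.

N = 23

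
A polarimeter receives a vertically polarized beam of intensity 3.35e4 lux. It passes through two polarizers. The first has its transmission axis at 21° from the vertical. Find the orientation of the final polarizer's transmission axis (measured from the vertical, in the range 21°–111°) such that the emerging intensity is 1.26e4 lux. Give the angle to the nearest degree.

By Malus's law, I₁ = I₀ cos²(21° − 0°) = I₀ cos²(21°) = 0.8716 I₀.
Target fraction: 1.26e4 / 3.35e4 lux = 0.3761 of I₀.
Need I₂/I₀ = 0.3761, so cos²(θ − 21°) = 0.3761 / 0.8716 = 0.4315.
θ − 21° = arccos(√0.4315) = 48.9°, giving θ ≈ 21 + 48.9 = 69.9°.

θ ≈ 70°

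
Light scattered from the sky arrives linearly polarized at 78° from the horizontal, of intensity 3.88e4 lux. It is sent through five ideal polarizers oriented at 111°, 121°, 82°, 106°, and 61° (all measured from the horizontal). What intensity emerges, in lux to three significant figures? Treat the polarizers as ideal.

I₁ = 3.88e4 lux · cos²(33°) = 2.729e+04 lux.
I₂ = I₁ · cos²(10°) = 2.729e+04 · 0.9698 = 2.647e+04 lux.
I₃ = I₂ · cos²(39°) = 2.647e+04 · 0.604 = 1.599e+04 lux.
I₄ = I₃ · cos²(24°) = 1.599e+04 · 0.8346 = 1.334e+04 lux.
I₅ = I₄ · cos²(45°) = 1.334e+04 · 0.5 = 6670 lux.

I ≈ 6670 lux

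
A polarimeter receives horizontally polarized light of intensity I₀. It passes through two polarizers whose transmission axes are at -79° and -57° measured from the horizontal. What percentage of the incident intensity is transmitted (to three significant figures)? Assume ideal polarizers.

≈ 3.13%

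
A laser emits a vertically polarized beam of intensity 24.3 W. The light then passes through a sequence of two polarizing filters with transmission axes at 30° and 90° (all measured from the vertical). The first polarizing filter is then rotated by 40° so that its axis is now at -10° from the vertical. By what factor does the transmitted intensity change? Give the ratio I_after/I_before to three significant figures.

I_new/I_old ≈ 0.156

Before rotation:
By Malus's law, I₁ = I₀ cos²(30° − 0°) = I₀ cos²(30°) = 0.75 I₀.
I₂ = I₁ cos²(90° − 30°) = 0.75 I₀ · cos²(60°) = 0.1875 I₀.
After rotation:
I₁ = I₀ cos²(-10° − 0°) = I₀ cos²(10°) = 0.9698 I₀.
Angle between axes 1 and 2: 80°. I₂ = 0.9698 I₀ · cos²(80°) = 0.02924 I₀.
Ratio = 0.02924 / 0.1875 = 0.156.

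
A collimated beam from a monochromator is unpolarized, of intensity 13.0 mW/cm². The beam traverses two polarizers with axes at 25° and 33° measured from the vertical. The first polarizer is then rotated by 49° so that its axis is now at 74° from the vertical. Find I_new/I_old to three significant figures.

I_new/I_old ≈ 0.581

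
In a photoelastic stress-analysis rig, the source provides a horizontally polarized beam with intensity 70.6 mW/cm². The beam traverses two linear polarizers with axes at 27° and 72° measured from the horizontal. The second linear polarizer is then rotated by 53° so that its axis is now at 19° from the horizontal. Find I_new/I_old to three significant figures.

Before rotation:
By Malus's law, I₁ = I₀ cos²(27° − 0°) = I₀ cos²(27°) = 0.7939 I₀.
I₂ = I₁ cos²(72° − 27°) = 0.7939 I₀ · cos²(45°) = 0.3969 I₀.
After rotation:
I₁ = I₀ cos²(27° − 0°) = I₀ cos²(27°) = 0.7939 I₀.
I₂ = I₁ cos²(19° − 27°) = 0.7939 I₀ · cos²(8°) = 0.7785 I₀.
Ratio = 0.7785 / 0.3969 = 1.961.

I_new/I_old ≈ 1.96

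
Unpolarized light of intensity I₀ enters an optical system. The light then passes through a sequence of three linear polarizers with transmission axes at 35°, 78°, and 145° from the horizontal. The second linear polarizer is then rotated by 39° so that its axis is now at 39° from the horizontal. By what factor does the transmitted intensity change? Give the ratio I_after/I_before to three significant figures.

Before rotation:
Unpolarized light through the first polarizer → I₁ = ½ I₀, now polarized at 35°.
I₂ = I₁ cos²(78° − 35°) = 0.5 I₀ · cos²(43°) = 0.2674 I₀.
I₃ = I₂ cos²(145° − 78°) = 0.2674 I₀ · cos²(67°) = 0.04083 I₀.
After rotation:
Unpolarized light through the first polarizer → I₁ = ½ I₀, now polarized at 35°.
I₂ = I₁ cos²(39° − 35°) = 0.5 I₀ · cos²(4°) = 0.4976 I₀.
Angle between axes 2 and 3: 74°. I₃ = 0.4976 I₀ · cos²(74°) = 0.0378 I₀.
Ratio = 0.0378 / 0.04083 = 0.9259.

I_new/I_old ≈ 0.926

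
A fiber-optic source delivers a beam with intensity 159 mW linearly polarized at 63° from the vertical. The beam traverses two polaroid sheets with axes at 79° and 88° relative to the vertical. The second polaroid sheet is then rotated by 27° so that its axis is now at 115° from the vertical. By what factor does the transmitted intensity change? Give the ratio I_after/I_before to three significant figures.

Before rotation:
I₁ = I₀ cos²(79° − 63°) = I₀ cos²(16°) = 0.924 I₀.
I₂ = I₁ cos²(88° − 79°) = 0.924 I₀ · cos²(9°) = 0.9014 I₀.
After rotation:
I₁ = I₀ cos²(79° − 63°) = I₀ cos²(16°) = 0.924 I₀.
I₂ = I₁ cos²(115° − 79°) = 0.924 I₀ · cos²(36°) = 0.6048 I₀.
Ratio = 0.6048 / 0.9014 = 0.6709.

I_new/I_old ≈ 0.671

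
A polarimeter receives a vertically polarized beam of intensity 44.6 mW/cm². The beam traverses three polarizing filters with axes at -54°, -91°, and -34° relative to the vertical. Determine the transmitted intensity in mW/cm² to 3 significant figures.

I ≈ 2.92 mW/cm²

I₁ = 44.6 mW/cm² · cos²(54°) = 15.41 mW/cm².
I₂ = I₁ · cos²(37°) = 15.41 · 0.6378 = 9.828 mW/cm².
I₃ = I₂ · cos²(57°) = 9.828 · 0.2966 = 2.915 mW/cm².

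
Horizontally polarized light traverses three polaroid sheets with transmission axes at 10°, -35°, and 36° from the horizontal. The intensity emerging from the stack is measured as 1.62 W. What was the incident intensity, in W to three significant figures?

I₁ = I₀ cos²(10° − 0°) = I₀ cos²(10°) = 0.9698 I₀.
I₂ = I₁ cos²(-35° − 10°) = 0.9698 I₀ · cos²(45°) = 0.4849 I₀.
I₃ = I₂ cos²(36° + 35°) = 0.4849 I₀ · cos²(71°) = 0.0514 I₀.
So 1.62 W = 0.0514 I₀, giving I₀ = 1.62/0.0514 = 31.52 W.

I₀ ≈ 31.5 W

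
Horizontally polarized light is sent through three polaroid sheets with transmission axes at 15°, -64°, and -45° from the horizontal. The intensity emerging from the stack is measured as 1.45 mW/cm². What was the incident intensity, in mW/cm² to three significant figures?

I₀ ≈ 47.7 mW/cm²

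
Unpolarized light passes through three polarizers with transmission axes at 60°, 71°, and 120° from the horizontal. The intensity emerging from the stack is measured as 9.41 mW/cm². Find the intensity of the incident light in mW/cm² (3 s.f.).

Unpolarized light through the first polarizer → I₁ = ½ I₀, now polarized at 60°.
I₂ = I₁ cos²(71° − 60°) = 0.5 I₀ · cos²(11°) = 0.4818 I₀.
I₃ = I₂ cos²(120° − 71°) = 0.4818 I₀ · cos²(49°) = 0.2074 I₀.
So 9.41 mW/cm² = 0.2074 I₀, giving I₀ = 9.41/0.2074 = 45.38 mW/cm².

I₀ ≈ 45.4 mW/cm²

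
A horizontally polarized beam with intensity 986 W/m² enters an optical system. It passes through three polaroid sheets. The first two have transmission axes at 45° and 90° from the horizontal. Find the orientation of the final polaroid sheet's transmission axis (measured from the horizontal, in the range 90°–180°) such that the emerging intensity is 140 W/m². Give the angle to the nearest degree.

By Malus's law, I₁ = I₀ cos²(45° − 0°) = I₀ cos²(45°) = 0.5 I₀.
I₂ = I₁ cos²(90° − 45°) = 0.5 I₀ · cos²(45°) = 0.25 I₀.
Target fraction: 140 / 986 W/m² = 0.142 of I₀.
Need I₃/I₀ = 0.142, so cos²(θ − 90°) = 0.142 / 0.25 = 0.568.
θ − 90° = arccos(√0.568) = 41.1°, giving θ ≈ 90 + 41.1 = 131.1°.

θ ≈ 131°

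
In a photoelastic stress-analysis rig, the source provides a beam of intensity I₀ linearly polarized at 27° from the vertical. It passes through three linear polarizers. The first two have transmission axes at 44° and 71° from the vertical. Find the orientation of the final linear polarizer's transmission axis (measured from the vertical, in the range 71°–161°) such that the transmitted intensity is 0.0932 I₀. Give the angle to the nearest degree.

θ ≈ 140°

By Malus's law, I₁ = I₀ cos²(44° − 27°) = I₀ cos²(17°) = 0.9145 I₀.
I₂ = I₁ cos²(71° − 44°) = 0.9145 I₀ · cos²(27°) = 0.726 I₀.
Need I₃/I₀ = 0.0932, so cos²(θ − 71°) = 0.0932 / 0.726 = 0.1284.
θ − 71° = arccos(√0.1284) = 69.0°, giving θ ≈ 71 + 69.0 = 140.0°.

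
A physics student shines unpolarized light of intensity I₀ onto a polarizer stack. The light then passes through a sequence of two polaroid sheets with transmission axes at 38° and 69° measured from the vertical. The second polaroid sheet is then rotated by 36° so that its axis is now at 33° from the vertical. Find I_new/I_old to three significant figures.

I_new/I_old ≈ 1.35

Before rotation:
Unpolarized light through the first polarizer → I₁ = ½ I₀, now polarized at 38°.
I₂ = I₁ cos²(69° − 38°) = 0.5 I₀ · cos²(31°) = 0.3674 I₀.
After rotation:
Unpolarized light through the first polarizer → I₁ = ½ I₀, now polarized at 38°.
I₂ = I₁ cos²(33° − 38°) = 0.5 I₀ · cos²(5°) = 0.4962 I₀.
Ratio = 0.4962 / 0.3674 = 1.351.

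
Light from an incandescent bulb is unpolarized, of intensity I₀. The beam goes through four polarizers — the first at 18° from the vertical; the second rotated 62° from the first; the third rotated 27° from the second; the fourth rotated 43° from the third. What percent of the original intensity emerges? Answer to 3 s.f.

Unpolarized light through the first polarizer → I₁ = ½ I₀, now polarized at 18°.
I₂ = I₁ cos²(62°) = 0.5 · 0.2204 I₀ = 0.1102 I₀.
I₃ = I₂ cos²(27°) = 0.1102 · 0.7939 I₀ = 0.08749 I₀.
I₄ = I₃ cos²(43°) = 0.08749 · 0.5349 I₀ = 0.0468 I₀.
That is 4.68% of the incident intensity.

≈ 4.68%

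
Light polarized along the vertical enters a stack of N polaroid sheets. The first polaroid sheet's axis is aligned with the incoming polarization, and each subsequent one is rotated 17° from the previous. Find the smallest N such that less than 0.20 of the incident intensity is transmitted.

First polarizer is aligned with the polarization: full transmission.
Each further stage multiplies by cos²(17°) = 0.9145.
After N polarizers: T = 0.9145^(N−1). Require T < 0.20 ⇒ N−1 > ln(0.20)/ln(0.9145) = 18.01, so N−1 ≥ 19 and N = 20.
Check: N=20 gives T = 0.1831 < 0.20; N=19 gives T = 0.2002.

N = 20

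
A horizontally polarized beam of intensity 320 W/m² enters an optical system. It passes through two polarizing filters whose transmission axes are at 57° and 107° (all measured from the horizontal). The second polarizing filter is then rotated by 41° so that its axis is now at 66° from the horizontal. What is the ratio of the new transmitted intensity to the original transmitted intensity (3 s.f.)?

I_new/I_old ≈ 2.36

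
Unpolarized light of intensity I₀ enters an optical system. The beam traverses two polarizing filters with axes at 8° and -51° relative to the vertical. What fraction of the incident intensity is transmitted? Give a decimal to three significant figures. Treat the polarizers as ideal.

≈ 0.133 I₀

Unpolarized light through the first polarizer → I₁ = ½ I₀, now polarized at 8°.
I₂ = I₁ cos²(-51° − 8°) = 0.5 I₀ · cos²(59°) = 0.1326 I₀.
Transmitted fraction = 0.1326.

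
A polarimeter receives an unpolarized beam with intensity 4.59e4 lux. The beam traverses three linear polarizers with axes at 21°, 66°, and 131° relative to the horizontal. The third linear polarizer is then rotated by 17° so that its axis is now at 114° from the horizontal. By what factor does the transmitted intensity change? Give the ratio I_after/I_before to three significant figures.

I_new/I_old ≈ 2.51

Before rotation:
Unpolarized light through the first polarizer → I₁ = ½ I₀, now polarized at 21°.
I₂ = I₁ cos²(66° − 21°) = 0.5 I₀ · cos²(45°) = 0.25 I₀.
I₃ = I₂ cos²(131° − 66°) = 0.25 I₀ · cos²(65°) = 0.04465 I₀.
After rotation:
Unpolarized light through the first polarizer → I₁ = ½ I₀, now polarized at 21°.
I₂ = I₁ cos²(66° − 21°) = 0.5 I₀ · cos²(45°) = 0.25 I₀.
I₃ = I₂ cos²(114° − 66°) = 0.25 I₀ · cos²(48°) = 0.1119 I₀.
Ratio = 0.1119 / 0.04465 = 2.507.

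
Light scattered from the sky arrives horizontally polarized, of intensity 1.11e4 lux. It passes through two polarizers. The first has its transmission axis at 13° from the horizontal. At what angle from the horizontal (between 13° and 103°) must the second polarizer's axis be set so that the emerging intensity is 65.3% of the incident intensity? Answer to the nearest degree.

I₁ = I₀ cos²(13° − 0°) = I₀ cos²(13°) = 0.9494 I₀.
Need I₂/I₀ = 0.653, so cos²(θ − 13°) = 0.653 / 0.9494 = 0.6878.
θ − 13° = arccos(√0.6878) = 34.0°, giving θ ≈ 13 + 34.0 = 47.0°.

θ ≈ 47°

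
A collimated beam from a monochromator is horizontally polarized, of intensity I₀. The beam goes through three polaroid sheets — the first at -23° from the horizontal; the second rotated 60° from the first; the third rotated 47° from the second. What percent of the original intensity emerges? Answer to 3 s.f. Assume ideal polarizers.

I₁ = I₀ cos²(-23° − 0°) = I₀ cos²(23°) = 0.8473 I₀.
I₂ = I₁ cos²(60°) = 0.8473 · 0.25 I₀ = 0.2118 I₀.
I₃ = I₂ cos²(47°) = 0.2118 · 0.4651 I₀ = 0.09853 I₀.
That is 9.853% of the incident intensity.

≈ 9.85%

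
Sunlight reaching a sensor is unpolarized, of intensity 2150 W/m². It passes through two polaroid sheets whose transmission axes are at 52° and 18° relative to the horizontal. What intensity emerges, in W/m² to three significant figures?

Unpolarized light through the first polarizer → I₁ = 2150 W/m²/2 = 1075 W/m², polarized at 52°.
I₂ = I₁ · cos²(34°) = 1075 · 0.6873 = 738.9 W/m².

I ≈ 739 W/m²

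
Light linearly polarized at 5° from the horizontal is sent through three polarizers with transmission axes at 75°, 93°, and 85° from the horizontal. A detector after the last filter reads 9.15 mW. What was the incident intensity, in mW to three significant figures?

I₀ ≈ 88.2 mW

By Malus's law, I₁ = I₀ cos²(75° − 5°) = I₀ cos²(70°) = 0.117 I₀.
I₂ = I₁ cos²(93° − 75°) = 0.117 I₀ · cos²(18°) = 0.1058 I₀.
I₃ = I₂ cos²(85° − 93°) = 0.1058 I₀ · cos²(8°) = 0.1038 I₀.
So 9.15 mW = 0.1038 I₀, giving I₀ = 9.15/0.1038 = 88.19 mW.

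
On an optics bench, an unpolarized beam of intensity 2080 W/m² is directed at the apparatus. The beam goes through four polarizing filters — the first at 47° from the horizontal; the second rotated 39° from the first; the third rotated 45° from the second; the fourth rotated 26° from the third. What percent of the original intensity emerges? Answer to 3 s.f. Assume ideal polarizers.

≈ 12.2%

Unpolarized light through the first polarizer → I₁ = 2080 W/m²/2 = 1040 W/m², polarized at 47°.
I₂ = I₁ · cos²(39°) = 1040 · 0.604 = 628.1 W/m².
I₃ = I₂ · cos²(45°) = 628.1 · 0.5 = 314.1 W/m².
I₄ = I₃ · cos²(26°) = 314.1 · 0.8078 = 253.7 W/m².
That is 12.2% of the incident intensity.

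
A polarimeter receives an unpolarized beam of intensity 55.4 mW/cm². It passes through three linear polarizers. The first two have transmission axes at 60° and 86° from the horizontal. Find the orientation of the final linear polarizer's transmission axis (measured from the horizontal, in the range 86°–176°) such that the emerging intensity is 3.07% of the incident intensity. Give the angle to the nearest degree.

θ ≈ 160°

Unpolarized light through the first polarizer → I₁ = ½ I₀, now polarized at 60°.
I₂ = I₁ cos²(86° − 60°) = 0.5 I₀ · cos²(26°) = 0.4039 I₀.
Need I₃/I₀ = 0.0307, so cos²(θ − 86°) = 0.0307 / 0.4039 = 0.07601.
θ − 86° = arccos(√0.07601) = 74.0°, giving θ ≈ 86 + 74.0 = 160.0°.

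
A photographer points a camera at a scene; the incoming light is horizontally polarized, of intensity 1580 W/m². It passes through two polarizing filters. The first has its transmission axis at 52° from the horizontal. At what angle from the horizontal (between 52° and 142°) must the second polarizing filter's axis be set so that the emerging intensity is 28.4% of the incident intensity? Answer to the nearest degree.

By Malus's law, I₁ = I₀ cos²(52° − 0°) = I₀ cos²(52°) = 0.379 I₀.
Need I₂/I₀ = 0.284, so cos²(θ − 52°) = 0.284 / 0.379 = 0.7493.
θ − 52° = arccos(√0.7493) = 30.0°, giving θ ≈ 52 + 30.0 = 82.0°.

θ ≈ 82°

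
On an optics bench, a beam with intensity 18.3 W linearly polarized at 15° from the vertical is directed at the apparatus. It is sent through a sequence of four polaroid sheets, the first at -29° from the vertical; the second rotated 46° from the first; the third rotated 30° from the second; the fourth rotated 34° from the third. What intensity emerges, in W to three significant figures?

I ≈ 2.36 W

By Malus's law, I₁ = 18.3 W · cos²(44°) = 9.469 W.
I₂ = I₁ · cos²(46°) = 9.469 · 0.4826 = 4.569 W.
I₃ = I₂ · cos²(30°) = 4.569 · 0.75 = 3.427 W.
I₄ = I₃ · cos²(34°) = 3.427 · 0.6873 = 2.355 W.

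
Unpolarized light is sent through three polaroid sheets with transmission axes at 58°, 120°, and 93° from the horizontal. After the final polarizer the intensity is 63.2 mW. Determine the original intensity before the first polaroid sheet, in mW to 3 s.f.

I₀ ≈ 722 mW

Unpolarized light through the first polarizer → I₁ = ½ I₀, now polarized at 58°.
I₂ = I₁ cos²(120° − 58°) = 0.5 I₀ · cos²(62°) = 0.1102 I₀.
I₃ = I₂ cos²(93° − 120°) = 0.1102 I₀ · cos²(27°) = 0.08749 I₀.
So 63.2 mW = 0.08749 I₀, giving I₀ = 63.2/0.08749 = 722.4 mW.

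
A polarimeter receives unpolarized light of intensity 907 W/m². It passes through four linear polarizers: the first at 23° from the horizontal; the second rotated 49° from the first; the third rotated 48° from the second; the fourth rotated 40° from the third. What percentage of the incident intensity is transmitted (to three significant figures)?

≈ 5.65%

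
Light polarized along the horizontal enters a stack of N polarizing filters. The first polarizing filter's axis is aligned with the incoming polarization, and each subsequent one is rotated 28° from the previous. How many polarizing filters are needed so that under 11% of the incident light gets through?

N = 10

First polarizer is aligned with the polarization: full transmission.
Each further stage multiplies by cos²(28°) = 0.7796.
After N polarizers: T = 0.7796^(N−1). Require T < 0.11 ⇒ N−1 > ln(0.11)/ln(0.7796) = 8.87, so N−1 ≥ 9 and N = 10.
Check: N=10 gives T = 0.1064 < 0.11; N=9 gives T = 0.1364.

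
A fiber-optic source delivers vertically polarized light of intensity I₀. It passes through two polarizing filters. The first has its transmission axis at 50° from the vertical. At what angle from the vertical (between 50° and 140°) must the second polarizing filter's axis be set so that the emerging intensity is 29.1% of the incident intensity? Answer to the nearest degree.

θ ≈ 83°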